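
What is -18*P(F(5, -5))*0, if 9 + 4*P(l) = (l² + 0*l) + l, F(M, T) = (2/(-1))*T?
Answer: 0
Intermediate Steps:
F(M, T) = -2*T (F(M, T) = (2*(-1))*T = -2*T)
P(l) = -9/4 + l/4 + l²/4 (P(l) = -9/4 + ((l² + 0*l) + l)/4 = -9/4 + ((l² + 0) + l)/4 = -9/4 + (l² + l)/4 = -9/4 + (l + l²)/4 = -9/4 + (l/4 + l²/4) = -9/4 + l/4 + l²/4)
-18*P(F(5, -5))*0 = -18*(-9/4 + (-2*(-5))/4 + (-2*(-5))²/4)*0 = -18*(-9/4 + (¼)*10 + (¼)*10²)*0 = -18*(-9/4 + 5/2 + (¼)*100)*0 = -18*(-9/4 + 5/2 + 25)*0 = -18*101/4*0 = -909/2*0 = 0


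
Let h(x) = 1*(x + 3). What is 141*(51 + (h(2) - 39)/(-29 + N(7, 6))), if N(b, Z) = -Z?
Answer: 256479/35 ≈ 7328.0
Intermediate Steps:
h(x) = 3 + x (h(x) = 1*(3 + x) = 3 + x)
141*(51 + (h(2) - 39)/(-29 + N(7, 6))) = 141*(51 + ((3 + 2) - 39)/(-29 - 1*6)) = 141*(51 + (5 - 39)/(-29 - 6)) = 141*(51 - 34/(-35)) = 141*(51 - 34*(-1/35)) = 141*(51 + 34/35) = 141*(1819/35) = 256479/35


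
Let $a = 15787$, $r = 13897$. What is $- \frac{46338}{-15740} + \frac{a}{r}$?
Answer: $\frac{446223283}{109369390} \approx 4.08$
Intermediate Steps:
$- \frac{46338}{-15740} + \frac{a}{r} = - \frac{46338}{-15740} + \frac{15787}{13897} = \left(-46338\right) \left(- \frac{1}{15740}\right) + 15787 \cdot \frac{1}{13897} = \frac{23169}{7870} + \frac{15787}{13897} = \frac{446223283}{109369390}$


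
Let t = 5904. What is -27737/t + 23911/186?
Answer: 22668577/183024 ≈ 123.86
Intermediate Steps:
-27737/t + 23911/186 = -27737/5904 + 23911/186 = 22668577/183024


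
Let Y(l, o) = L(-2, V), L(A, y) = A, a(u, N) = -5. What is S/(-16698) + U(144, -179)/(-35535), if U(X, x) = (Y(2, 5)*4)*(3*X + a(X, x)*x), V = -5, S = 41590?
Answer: -9424889/4299735 ≈ -2.1920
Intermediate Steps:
Y(l, o) = -2
U(X, x) = -24*X + 40*x (U(X, x) = (-2*4)*(3*X - 5*x) = -8*(-5*x + 3*X) = -24*X + 40*x)
S/(-16698) + U(144, -179)/(-35535) = 41590/(-16698) + (-24*144 + 40*(-179))/(-35535) = 41590*(-1/16698) + (-3456 - 7160)*(-1/35535) = -20795/8349 - 10616*(-1/35535) = -20795/8349 + 10616/35535 = -9424889/4299735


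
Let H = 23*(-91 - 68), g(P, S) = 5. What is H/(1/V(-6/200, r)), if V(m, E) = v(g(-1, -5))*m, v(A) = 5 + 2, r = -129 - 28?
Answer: 76797/100 ≈ 767.97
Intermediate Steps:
r = -157
v(A) = 7
V(m, E) = 7*m
H = -3657 (H = 23*(-159) = -3657)
H/(1/V(-6/200, r)) = -3657*7*(-6/200) = -3657*7*(-6*1/200) = -3657*7*(-3/100) = -3657/(1/(-21/100)) = -3657/(-100/21) = -3657*(-21/100) = 76797/100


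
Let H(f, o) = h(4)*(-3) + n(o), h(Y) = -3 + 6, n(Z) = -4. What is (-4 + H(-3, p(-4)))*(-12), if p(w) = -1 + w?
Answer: 204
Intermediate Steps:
h(Y) = 3
H(f, o) = -13 (H(f, o) = 3*(-3) - 4 = -9 - 4 = -13)
(-4 + H(-3, p(-4)))*(-12) = (-4 - 13)*(-12) = -17*(-12) = 204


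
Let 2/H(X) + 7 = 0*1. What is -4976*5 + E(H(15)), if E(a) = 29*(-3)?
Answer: -24967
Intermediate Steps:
H(X) = -2/7 (H(X) = 2/(-7 + 0*1) = 2/(-7 + 0) = 2/(-7) = 2*(-⅐) = -2/7)
E(a) = -87
-4976*5 + E(H(15)) = -4976*5 - 87 = -24880 - 87 = -24967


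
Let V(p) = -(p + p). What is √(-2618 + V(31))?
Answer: 2*I*√670 ≈ 51.769*I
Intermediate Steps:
V(p) = -2*p
√(-2618 + V(31)) = √(-2618 - 2*31) = √(-2618 - 62) = √(-2680) = 2*I*√670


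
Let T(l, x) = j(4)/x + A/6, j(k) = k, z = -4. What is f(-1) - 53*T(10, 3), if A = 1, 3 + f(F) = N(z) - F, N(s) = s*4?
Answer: -195/2 ≈ -97.500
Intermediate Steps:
N(s) = 4*s
f(F) = -19 - F (f(F) = -3 + (4*(-4) - F) = -3 + (-16 - F) = -19 - F)
T(l, x) = 1/6 + 4/x (T(l, x) = 4/x + 1/6 = 1/6 + 4/x)
f(-1) - 53*T(10, 3) = (-19 - 1*(-1)) - 53*(24 + 3)/(6*3) = (-19 + 1) - 53*27/(6*3) = -18 - 53*3/2 = -18 - 159/2 = -195/2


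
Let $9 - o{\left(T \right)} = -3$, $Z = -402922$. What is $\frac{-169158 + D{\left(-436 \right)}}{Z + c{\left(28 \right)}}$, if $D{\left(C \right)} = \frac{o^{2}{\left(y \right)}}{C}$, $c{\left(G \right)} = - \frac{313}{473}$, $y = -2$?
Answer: $\frac{2907098678}{6924494557} \approx 0.41983$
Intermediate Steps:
$o{\left(T \right)} = 12$ ($o{\left(T \right)} = 9 - -3 = 9 + 3 = 12$)
$c{\left(G \right)} = - \frac{313}{473}$ ($c{\left(G \right)} = \left(-313\right) \frac{1}{473} = - \frac{313}{473}$)
$D{\left(C \right)} = \frac{144}{C}$ ($D{\left(C \right)} = \frac{12^{2}}{C} = \frac{144}{C}$)
$\frac{-169158 + D{\left(-436 \right)}}{Z + c{\left(28 \right)}} = \frac{-169158 + \frac{144}{-436}}{-402922 - \frac{313}{473}} = \frac{-169158 + 144 \left(- \frac{1}{436}\right)}{- \frac{190582419}{473}} = \left(-169158 - \frac{36}{109}\right) \left(- \frac{473}{190582419}\right) = \left(- \frac{18438258}{109}\right) \left(- \frac{473}{190582419}\right) = \frac{2907098678}{6924494557}$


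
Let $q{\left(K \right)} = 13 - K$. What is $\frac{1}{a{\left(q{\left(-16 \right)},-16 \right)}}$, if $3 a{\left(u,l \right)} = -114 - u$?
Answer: $- \frac{3}{143} \approx -0.020979$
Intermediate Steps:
$a{\left(u,l \right)} = -38 - \frac{u}{3}$ ($a{\left(u,l \right)} = \frac{-114 - u}{3} = -38 - \frac{u}{3}$)
$\frac{1}{a{\left(q{\left(-16 \right)},-16 \right)}} = \frac{1}{-38 - \frac{13 - -16}{3}} = \frac{1}{-38 - \frac{13 + 16}{3}} = \frac{1}{-38 - \frac{29}{3}} = \frac{1}{- \frac{143}{3}} = - \frac{3}{143}$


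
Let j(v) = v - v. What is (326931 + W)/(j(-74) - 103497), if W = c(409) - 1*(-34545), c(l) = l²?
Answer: -528757/103497 ≈ -5.1089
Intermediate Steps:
j(v) = 0
W = 201826 (W = 409² - 1*(-34545) = 167281 + 34545 = 201826)
(326931 + W)/(j(-74) - 103497) = (326931 + 201826)/(0 - 103497) = 528757/(-103497) = 528757*(-1/103497) = -528757/103497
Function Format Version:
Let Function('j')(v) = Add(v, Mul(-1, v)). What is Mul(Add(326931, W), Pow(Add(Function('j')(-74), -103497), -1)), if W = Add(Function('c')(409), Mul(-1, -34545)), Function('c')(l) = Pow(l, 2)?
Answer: Rational(-528757, 103497) ≈ -5.1089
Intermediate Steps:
Function('j')(v) = 0
W = 201826 (W = Add(Pow(409, 2), Mul(-1, -34545)) = Add(167281, 34545) = 201826)
Mul(Add(326931, W), Pow(Add(Function('j')(-74), -103497), -1)) = Mul(Add(326931, 201826), Pow(Add(0, -103497), -1)) = Mul(528757, Pow(-103497, -1)) = Mul(528757, Rational(-1, 103497)) = Rational(-528757, 103497)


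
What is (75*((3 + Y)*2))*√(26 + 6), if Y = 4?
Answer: 4200*√2 ≈ 5939.7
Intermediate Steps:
(75*((3 + Y)*2))*√(26 + 6) = (75*((3 + 4)*2))*√(26 + 6) = (75*(7*2))*√32 = (75*14)*(4*√2) = 1050*(4*√2) = 4200*√2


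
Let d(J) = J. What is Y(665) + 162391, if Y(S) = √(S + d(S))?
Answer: 162391 + √1330 ≈ 1.6243e+5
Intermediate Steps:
Y(S) = √2*√S (Y(S) = √(S + S) = √(2*S) = √2*√S)
Y(665) + 162391 = √2*√665 + 162391 = √1330 + 162391 = 162391 + √1330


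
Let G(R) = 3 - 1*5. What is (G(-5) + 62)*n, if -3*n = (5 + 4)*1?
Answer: -180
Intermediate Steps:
G(R) = -2 (G(R) = 3 - 5 = -2)
n = -3 (n = -(5 + 4)/3 = -3 ≈ -3.0000)
(G(-5) + 62)*n = (-2 + 62)*(-3) = 60*(-3) = -180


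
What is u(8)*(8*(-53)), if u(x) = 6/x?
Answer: -318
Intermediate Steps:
u(8)*(8*(-53)) = (6/8)*(8*(-53)) = (6*(⅛))*(-424) = (¾)*(-424) = -318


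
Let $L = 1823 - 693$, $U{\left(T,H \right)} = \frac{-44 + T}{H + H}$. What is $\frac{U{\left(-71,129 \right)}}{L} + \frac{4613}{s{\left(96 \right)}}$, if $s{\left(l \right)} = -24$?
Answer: $- \frac{22414613}{116616} \approx -192.21$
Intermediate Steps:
$U{\left(T,H \right)} = \frac{-44 + T}{2 H}$
$L = 1130$ ($L = 1823 - 693 = 1130$)
$\frac{U{\left(-71,129 \right)}}{L} + \frac{4613}{s{\left(96 \right)}} = \frac{\frac{1}{2} \cdot \frac{1}{129} \left(-44 - 71\right)}{1130} + \frac{4613}{-24} = \frac{1}{2} \cdot \frac{1}{129} \left(-115\right) \frac{1}{1130} + 4613 \left(- \frac{1}{24}\right) = \left(- \frac{115}{258}\right) \frac{1}{1130} - \frac{4613}{24} = - \frac{23}{58308} - \frac{4613}{24} = - \frac{22414613}{116616}$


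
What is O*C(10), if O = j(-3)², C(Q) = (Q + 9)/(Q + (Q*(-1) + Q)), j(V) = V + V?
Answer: 342/5 ≈ 68.400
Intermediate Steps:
j(V) = 2*V
C(Q) = (9 + Q)/Q (C(Q) = (9 + Q)/(Q + (-Q + Q)) = (9 + Q)/(Q + 0) = (9 + Q)/Q)
O = 36 (O = (2*(-3))² = (-6)² = 36)
O*C(10) = 36*((9 + 10)/10) = 36*((⅒)*19) = 36*(19/10) = 342/5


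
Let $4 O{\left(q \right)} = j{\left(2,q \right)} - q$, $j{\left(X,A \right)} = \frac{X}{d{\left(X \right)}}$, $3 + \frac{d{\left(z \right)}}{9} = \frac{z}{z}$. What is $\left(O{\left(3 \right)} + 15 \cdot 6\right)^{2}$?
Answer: $\frac{644809}{81} \approx 7960.6$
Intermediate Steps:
$d{\left(z \right)} = -18$ ($d{\left(z \right)} = -27 + 9 \frac{z}{z} = -27 + 9 \cdot 1 = -27 + 9 = -18$)
$j{\left(X,A \right)} = - \frac{X}{18}$ ($j{\left(X,A \right)} = \frac{X}{-18} = X \left(- \frac{1}{18}\right) = - \frac{X}{18}$)
$O{\left(q \right)} = - \frac{1}{36} - \frac{q}{4}$ ($O{\left(q \right)} = \frac{\left(- \frac{1}{18}\right) 2 - q}{4} = \frac{- \frac{1}{9} - q}{4} = - \frac{1}{36} - \frac{q}{4}$)
$\left(O{\left(3 \right)} + 15 \cdot 6\right)^{2} = \left(\left(- \frac{1}{36} - \frac{3}{4}\right) + 15 \cdot 6\right)^{2} = \left(\left(- \frac{1}{36} - \frac{3}{4}\right) + 90\right)^{2} = \left(- \frac{7}{9} + 90\right)^{2} = \left(\frac{803}{9}\right)^{2} = \frac{644809}{81}$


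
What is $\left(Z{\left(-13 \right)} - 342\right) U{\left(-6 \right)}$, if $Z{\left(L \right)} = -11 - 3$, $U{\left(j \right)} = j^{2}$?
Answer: $-12816$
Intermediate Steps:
$Z{\left(L \right)} = -14$ ($Z{\left(L \right)} = -11 - 3 = -14$)
$\left(Z{\left(-13 \right)} - 342\right) U{\left(-6 \right)} = \left(-14 - 342\right) \left(-6\right)^{2} = \left(-356\right) 36 = -12816$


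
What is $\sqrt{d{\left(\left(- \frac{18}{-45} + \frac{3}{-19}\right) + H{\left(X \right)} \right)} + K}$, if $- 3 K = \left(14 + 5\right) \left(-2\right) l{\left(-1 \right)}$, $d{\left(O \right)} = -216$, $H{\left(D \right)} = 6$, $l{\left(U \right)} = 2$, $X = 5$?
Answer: $\frac{2 i \sqrt{429}}{3} \approx 13.808 i$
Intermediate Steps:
$K = \frac{76}{3}$ ($K = - \frac{\left(14 + 5\right) \left(-2\right) 2}{3} = - \frac{19 \left(-2\right) 2}{3} = - \frac{\left(-38\right) 2}{3} = \left(- \frac{1}{3}\right) \left(-76\right) = \frac{76}{3} \approx 25.333$)
$\sqrt{d{\left(\left(- \frac{18}{-45} + \frac{3}{-19}\right) + H{\left(X \right)} \right)} + K} = \sqrt{-216 + \frac{76}{3}} = \sqrt{- \frac{572}{3}} = \frac{2 i \sqrt{429}}{3}$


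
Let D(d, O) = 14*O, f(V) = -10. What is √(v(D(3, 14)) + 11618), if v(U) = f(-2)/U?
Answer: √2277118/14 ≈ 107.79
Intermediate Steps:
v(U) = -10/U
√(v(D(3, 14)) + 11618) = √(-10/(14*14) + 11618) = √(-10/196 + 11618) = √(-10*1/196 + 11618) = √(-5/98 + 11618) = √(1138559/98) = √2277118/14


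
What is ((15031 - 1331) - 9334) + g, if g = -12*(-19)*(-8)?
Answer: 2542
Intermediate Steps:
g = -1824 (g = 228*(-8) = -1824)
((15031 - 1331) - 9334) + g = ((15031 - 1331) - 9334) - 1824 = (13700 - 9334) - 1824 = 4366 - 1824 = 2542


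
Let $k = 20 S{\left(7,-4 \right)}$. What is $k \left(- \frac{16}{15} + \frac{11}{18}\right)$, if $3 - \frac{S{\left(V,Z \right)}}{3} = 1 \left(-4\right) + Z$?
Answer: $- \frac{902}{3} \approx -300.67$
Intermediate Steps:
$S{\left(V,Z \right)} = 21 - 3 Z$ ($S{\left(V,Z \right)} = 9 - 3 \left(1 \left(-4\right) + Z\right) = 9 - 3 \left(-4 + Z\right) = 9 - \left(-12 + 3 Z\right) = 21 - 3 Z$)
$k = 660$ ($k = 20 \left(21 - -12\right) = 20 \left(21 + 12\right) = 20 \cdot 33 = 660$)
$k \left(- \frac{16}{15} + \frac{11}{18}\right) = 660 \left(- \frac{16}{15} + \frac{11}{18}\right) = 660 \left(- \frac{41}{90}\right) = - \frac{902}{3}$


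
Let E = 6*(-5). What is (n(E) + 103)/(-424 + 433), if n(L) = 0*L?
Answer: 103/9 ≈ 11.444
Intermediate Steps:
E = -30
n(L) = 0
(n(E) + 103)/(-424 + 433) = (0 + 103)/(-424 + 433) = 103/9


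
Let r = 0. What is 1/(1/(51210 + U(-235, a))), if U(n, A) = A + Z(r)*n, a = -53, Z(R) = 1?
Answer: 50922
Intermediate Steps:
U(n, A) = A + n (U(n, A) = A + 1*n = A + n)
1/(1/(51210 + U(-235, a))) = 1/(1/(51210 + (-53 - 235))) = 1/(1/(51210 - 288)) = 1/(1/50922) = 50922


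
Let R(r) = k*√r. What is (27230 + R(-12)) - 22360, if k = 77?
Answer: 4870 + 154*I*√3 ≈ 4870.0 + 266.74*I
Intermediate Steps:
R(r) = 77*√r
(27230 + R(-12)) - 22360 = (27230 + 77*√(-12)) - 22360 = (27230 + 77*(2*I*√3)) - 22360 = (27230 + 154*I*√3) - 22360 = 4870 + 154*I*√3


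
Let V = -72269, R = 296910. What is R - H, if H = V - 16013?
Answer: 385192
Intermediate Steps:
H = -88282 (H = -72269 - 16013 = -88282)
R - H = 296910 - 1*(-88282) = 296910 + 88282 = 385192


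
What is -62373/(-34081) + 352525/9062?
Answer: 63855983/1567726 ≈ 40.732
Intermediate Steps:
-62373/(-34081) + 352525/9062 = -62373*(-1/34081) + 352525*(1/9062) = 62373/34081 + 352525/9062 = 63855983/1567726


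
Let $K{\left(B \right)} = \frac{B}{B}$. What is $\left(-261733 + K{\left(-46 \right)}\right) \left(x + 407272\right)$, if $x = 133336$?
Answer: $-141494413056$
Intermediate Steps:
$K{\left(B \right)} = 1$
$\left(-261733 + K{\left(-46 \right)}\right) \left(x + 407272\right) = \left(-261733 + 1\right) \left(133336 + 407272\right) = \left(-261732\right) 540608 = -141494413056$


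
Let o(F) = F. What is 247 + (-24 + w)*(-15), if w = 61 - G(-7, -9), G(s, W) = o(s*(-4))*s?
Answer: -3248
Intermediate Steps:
G(s, W) = -4*s**2 (G(s, W) = (s*(-4))*s = (-4*s)*s = -4*s**2)
w = 257 (w = 61 - (-4)*(-7)**2 = 61 - (-4)*49 = 61 - 1*(-196) = 61 + 196 = 257)
247 + (-24 + w)*(-15) = 247 + (-24 + 257)*(-15) = 247 + 233*(-15) = 247 - 3495 = -3248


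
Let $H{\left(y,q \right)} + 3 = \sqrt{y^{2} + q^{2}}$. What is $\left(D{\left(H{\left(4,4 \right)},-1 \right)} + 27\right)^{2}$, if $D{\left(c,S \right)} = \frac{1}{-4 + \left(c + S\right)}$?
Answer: $\frac{22899}{32} - \frac{107 \sqrt{2}}{16} \approx 706.14$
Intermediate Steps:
$H{\left(y,q \right)} = -3 + \sqrt{q^{2} + y^{2}}$ ($H{\left(y,q \right)} = -3 + \sqrt{y^{2} + q^{2}} = -3 + \sqrt{q^{2} + y^{2}}$)
$D{\left(c,S \right)} = \frac{1}{-4 + S + c}$ ($D{\left(c,S \right)} = \frac{1}{-4 + \left(S + c\right)} = \frac{1}{-4 + S + c}$)
$\left(D{\left(H{\left(4,4 \right)},-1 \right)} + 27\right)^{2} = \left(\frac{1}{-4 - 1 - \left(3 - \sqrt{4^{2} + 4^{2}}\right)} + 27\right)^{2} = \left(\frac{1}{-4 - 1 - \left(3 - \sqrt{16 + 16}\right)} + 27\right)^{2} = \left(\frac{1}{-4 - 1 - \left(3 - \sqrt{32}\right)} + 27\right)^{2} = \left(\frac{1}{-4 - 1 - \left(3 - 4 \sqrt{2}\right)} + 27\right)^{2} = \left(\frac{1}{-8 + 4 \sqrt{2}} + 27\right)^{2} = \left(27 + \frac{1}{-8 + 4 \sqrt{2}}\right)^{2}$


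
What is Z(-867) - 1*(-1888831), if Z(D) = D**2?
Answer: 2640520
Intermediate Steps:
Z(-867) - 1*(-1888831) = (-867)**2 - 1*(-1888831) = 751689 + 1888831 = 2640520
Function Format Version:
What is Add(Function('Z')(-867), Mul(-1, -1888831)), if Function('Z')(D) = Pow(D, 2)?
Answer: 2640520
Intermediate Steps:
Add(Function('Z')(-867), Mul(-1, -1888831)) = Add(Pow(-867, 2), Mul(-1, -1888831)) = Add(751689, 1888831) = 2640520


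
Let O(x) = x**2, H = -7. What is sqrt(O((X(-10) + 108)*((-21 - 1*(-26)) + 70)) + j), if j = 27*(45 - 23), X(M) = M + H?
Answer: 3*sqrt(5175691) ≈ 6825.0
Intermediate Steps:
X(M) = -7 + M (X(M) = M - 7 = -7 + M)
j = 594 (j = 27*22 = 594)
sqrt(O((X(-10) + 108)*((-21 - 1*(-26)) + 70)) + j) = sqrt((((-7 - 10) + 108)*((-21 - 1*(-26)) + 70))**2 + 594) = sqrt(((-17 + 108)*((-21 + 26) + 70))**2 + 594) = sqrt((91*(5 + 70))**2 + 594) = sqrt((91*75)**2 + 594) = sqrt(6825**2 + 594) = sqrt(46580625 + 594) = sqrt(46581219) = 3*sqrt(5175691)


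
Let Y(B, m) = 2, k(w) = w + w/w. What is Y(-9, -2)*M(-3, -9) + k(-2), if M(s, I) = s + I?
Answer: -25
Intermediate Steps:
k(w) = 1 + w (k(w) = w + 1 = 1 + w)
M(s, I) = I + s
Y(-9, -2)*M(-3, -9) + k(-2) = 2*(-9 - 3) + (1 - 2) = 2*(-12) - 1 = -24 - 1 = -25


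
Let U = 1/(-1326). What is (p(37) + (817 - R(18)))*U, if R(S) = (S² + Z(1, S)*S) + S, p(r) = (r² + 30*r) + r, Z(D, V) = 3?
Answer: -979/442 ≈ -2.2149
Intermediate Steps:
p(r) = r² + 31*r
R(S) = S² + 4*S (R(S) = (S² + 3*S) + S = S² + 4*S)
U = -1/1326 ≈ -0.00075415
(p(37) + (817 - R(18)))*U = (37*(31 + 37) + (817 - 18*(4 + 18)))*(-1/1326) = (37*68 + (817 - 18*22))*(-1/1326) = (2516 + (817 - 1*396))*(-1/1326) = (2516 + (817 - 396))*(-1/1326) = (2516 + 421)*(-1/1326) = 2937*(-1/1326) = -979/442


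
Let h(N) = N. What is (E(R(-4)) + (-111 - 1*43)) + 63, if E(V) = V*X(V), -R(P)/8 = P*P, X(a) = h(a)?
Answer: 16293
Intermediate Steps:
X(a) = a
R(P) = -8*P**2 (R(P) = -8*P*P = -8*P**2)
E(V) = V**2 (E(V) = V*V = V**2)
(E(R(-4)) + (-111 - 1*43)) + 63 = ((-8*(-4)**2)**2 + (-111 - 1*43)) + 63 = ((-8*16)**2 + (-111 - 43)) + 63 = ((-128)**2 - 154) + 63 = (16384 - 154) + 63 = 16230 + 63 = 16293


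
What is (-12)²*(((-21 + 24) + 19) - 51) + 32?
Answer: -4144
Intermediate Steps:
(-12)²*(((-21 + 24) + 19) - 51) + 32 = 144*((3 + 19) - 51) + 32 = 144*(22 - 51) + 32 = 144*(-29) + 32 = -4176 + 32 = -4144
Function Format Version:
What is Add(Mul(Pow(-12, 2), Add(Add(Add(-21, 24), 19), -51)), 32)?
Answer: -4144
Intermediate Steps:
Add(Mul(Pow(-12, 2), Add(Add(Add(-21, 24), 19), -51)), 32) = Add(Mul(144, Add(Add(3, 19), -51)), 32) = Add(Mul(144, Add(22, -51)), 32) = Add(Mul(144, -29), 32) = Add(-4176, 32) = -4144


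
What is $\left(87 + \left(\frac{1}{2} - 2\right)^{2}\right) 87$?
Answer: $\frac{31059}{4} \approx 7764.8$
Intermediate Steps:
$\left(87 + \left(\frac{1}{2} - 2\right)^{2}\right) 87 = \left(87 + \left(- \frac{3}{2}\right)^{2}\right) 87 = \left(87 + \frac{9}{4}\right) 87 = \frac{357}{4} \cdot 87 = \frac{31059}{4}$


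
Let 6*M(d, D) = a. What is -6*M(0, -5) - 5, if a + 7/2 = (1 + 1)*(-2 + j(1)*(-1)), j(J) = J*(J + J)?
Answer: 13/2 ≈ 6.5000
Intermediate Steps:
j(J) = 2*J² (j(J) = J*(2*J) = 2*J²)
a = -23/2 (a = -7/2 + (1 + 1)*(-2 + (2*1²)*(-1)) = -7/2 + 2*(-2 + (2*1)*(-1)) = -7/2 + 2*(-2 + 2*(-1)) = -7/2 + 2*(-2 - 2) = -7/2 + 2*(-4) = -7/2 - 8 = -23/2 ≈ -11.500)
M(d, D) = -23/12 (M(d, D) = (⅙)*(-23/2) = -23/12)
-6*M(0, -5) - 5 = -6*(-23/12) - 5 = 23/2 - 5 = 13/2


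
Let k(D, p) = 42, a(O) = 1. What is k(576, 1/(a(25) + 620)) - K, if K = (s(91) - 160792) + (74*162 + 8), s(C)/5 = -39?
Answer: 149033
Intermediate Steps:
s(C) = -195 (s(C) = 5*(-39) = -195)
K = -148991 (K = (-195 - 160792) + (74*162 + 8) = -160987 + (11988 + 8) = -160987 + 11996 = -148991)
k(576, 1/(a(25) + 620)) - K = 42 - 1*(-148991) = 42 + 148991 = 149033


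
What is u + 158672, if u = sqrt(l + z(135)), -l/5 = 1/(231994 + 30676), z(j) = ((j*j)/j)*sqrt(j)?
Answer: 158672 + sqrt(-52534 + 1117727568180*sqrt(15))/52534 ≈ 1.5871e+5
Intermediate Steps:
z(j) = j**(3/2) (z(j) = (j**2/j)*sqrt(j) = j*sqrt(j) = j**(3/2))
l = -1/52534 (l = -5/(231994 + 30676) = -5/262670 = -5*1/262670 = -1/52534 ≈ -1.9035e-5)
u = sqrt(-1/52534 + 405*sqrt(15)) (u = sqrt(-1/52534 + 135**(3/2)) = sqrt(-1/52534 + 405*sqrt(15)) ≈ 39.605)
u + 158672 = sqrt(-52534 + 1117727568180*sqrt(15))/52534 + 158672 = 158672 + sqrt(-52534 + 1117727568180*sqrt(15))/52534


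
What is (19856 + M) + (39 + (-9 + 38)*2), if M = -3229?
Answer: 16724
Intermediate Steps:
(19856 + M) + (39 + (-9 + 38)*2) = (19856 - 3229) + (39 + (-9 + 38)*2) = 16627 + (39 + 29*2) = 16627 + (39 + 58) = 16627 + 97 = 16724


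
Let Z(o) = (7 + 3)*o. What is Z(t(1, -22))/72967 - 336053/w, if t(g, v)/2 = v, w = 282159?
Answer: -24644929211/20588295753 ≈ -1.1970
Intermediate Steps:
t(g, v) = 2*v
Z(o) = 10*o
Z(t(1, -22))/72967 - 336053/w = (10*(2*(-22)))/72967 - 336053/282159 = (10*(-44))*(1/72967) - 336053*1/282159 = -440*1/72967 - 336053/282159 = -440/72967 - 336053/282159 = -24644929211/20588295753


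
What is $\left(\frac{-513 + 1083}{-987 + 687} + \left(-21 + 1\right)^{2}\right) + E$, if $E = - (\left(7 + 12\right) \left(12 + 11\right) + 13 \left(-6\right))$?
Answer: $\frac{391}{10} \approx 39.1$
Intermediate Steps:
$E = -359$ ($E = - (19 \cdot 23 - 78) = - (437 - 78) = \left(-1\right) 359 = -359$)
$\left(\frac{-513 + 1083}{-987 + 687} + \left(-21 + 1\right)^{2}\right) + E = \left(\frac{-513 + 1083}{-987 + 687} + \left(-21 + 1\right)^{2}\right) - 359 = \left(\frac{570}{-300} + \left(-20\right)^{2}\right) - 359 = \left(570 \left(- \frac{1}{300}\right) + 400\right) - 359 = \left(- \frac{19}{10} + 400\right) - 359 = \frac{3981}{10} - 359 = \frac{391}{10}$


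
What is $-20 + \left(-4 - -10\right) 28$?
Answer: $148$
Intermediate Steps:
$-20 + \left(-4 - -10\right) 28 = -20 + \left(-4 + 10\right) 28 = -20 + 6 \cdot 28 = -20 + 168 = 148$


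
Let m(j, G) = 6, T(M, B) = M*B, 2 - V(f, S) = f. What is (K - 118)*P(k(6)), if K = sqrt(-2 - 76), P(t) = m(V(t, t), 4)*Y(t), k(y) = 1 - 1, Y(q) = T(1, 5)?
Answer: -3540 + 30*I*sqrt(78) ≈ -3540.0 + 264.95*I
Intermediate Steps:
V(f, S) = 2 - f
T(M, B) = B*M
Y(q) = 5 (Y(q) = 5*1 = 5)
k(y) = 0
P(t) = 30 (P(t) = 6*5 = 30)
K = I*sqrt(78) (K = sqrt(-78) = I*sqrt(78) ≈ 8.8318*I)
(K - 118)*P(k(6)) = (I*sqrt(78) - 118)*30 = (-118 + I*sqrt(78))*30 = -3540 + 30*I*sqrt(78)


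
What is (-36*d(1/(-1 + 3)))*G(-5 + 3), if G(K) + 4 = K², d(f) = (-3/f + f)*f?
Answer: 0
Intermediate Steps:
d(f) = f*(f - 3/f) (d(f) = (f - 3/f)*f = f*(f - 3/f))
G(K) = -4 + K²
(-36*d(1/(-1 + 3)))*G(-5 + 3) = (-36*(-3 + (1/(-1 + 3))²))*(-4 + (-5 + 3)²) = (-36*(-3 + (1/2)²))*(-4 + (-2)²) = (-36*(-3 + (½)²))*(-4 + 4) = -36*(-3 + ¼)*0 = -36*(-11/4)*0 = 99*0 = 0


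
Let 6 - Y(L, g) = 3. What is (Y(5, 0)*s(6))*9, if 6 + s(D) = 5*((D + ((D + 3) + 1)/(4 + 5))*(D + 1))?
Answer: 6558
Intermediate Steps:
Y(L, g) = 3 (Y(L, g) = 6 - 1*3 = 6 - 3 = 3)
s(D) = -6 + 5*(1 + D)*(4/9 + 10*D/9) (s(D) = -6 + 5*((D + ((D + 3) + 1)/(4 + 5))*(D + 1)) = -6 + 5*((D + ((3 + D) + 1)/9)*(1 + D)) = -6 + 5*((D + (4 + D)*(1/9))*(1 + D)) = -6 + 5*((D + (4/9 + D/9))*(1 + D)) = -6 + 5*((4/9 + 10*D/9)*(1 + D)) = -6 + 5*((1 + D)*(4/9 + 10*D/9)) = -6 + 5*(1 + D)*(4/9 + 10*D/9))
(Y(5, 0)*s(6))*9 = (3*(-34/9 + (50/9)*6**2 + (70/9)*6))*9 = (3*(-34/9 + (50/9)*36 + 140/3))*9 = (3*(-34/9 + 200 + 140/3))*9 = (3*(2186/9))*9 = (2186/3)*9 = 6558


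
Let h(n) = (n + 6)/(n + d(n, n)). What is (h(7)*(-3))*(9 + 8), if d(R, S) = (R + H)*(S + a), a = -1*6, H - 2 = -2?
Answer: -663/14 ≈ -47.357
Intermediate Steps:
H = 0 (H = 2 - 2 = 0)
a = -6
d(R, S) = R*(-6 + S) (d(R, S) = (R + 0)*(S - 6) = R*(-6 + S))
h(n) = (6 + n)/(n + n*(-6 + n)) (h(n) = (n + 6)/(n + n*(-6 + n)) = (6 + n)/(n + n*(-6 + n)))
(h(7)*(-3))*(9 + 8) = (((6 + 7)/(7*(-5 + 7)))*(-3))*(9 + 8) = (((1/7)*13/2)*(-3))*17 = (((1/7)*(1/2)*13)*(-3))*17 = ((13/14)*(-3))*17 = -39/14*17 = -663/14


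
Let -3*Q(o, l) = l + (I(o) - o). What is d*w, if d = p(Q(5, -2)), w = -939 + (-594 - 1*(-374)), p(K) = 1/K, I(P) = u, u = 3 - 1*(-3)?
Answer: -3477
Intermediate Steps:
u = 6 (u = 3 + 3 = 6)
I(P) = 6
Q(o, l) = -2 - l/3 + o/3 (Q(o, l) = -(l + (6 - o))/3 = -(6 + l - o)/3 = -2 - l/3 + o/3)
w = -1159 (w = -939 + (-594 + 374) = -939 - 220 = -1159)
d = 3 (d = 1/(-2 - ⅓*(-2) + (⅓)*5) = 1/(-2 + ⅔ + 5/3) = 1/(⅓) = 3)
d*w = 3*(-1159) = -3477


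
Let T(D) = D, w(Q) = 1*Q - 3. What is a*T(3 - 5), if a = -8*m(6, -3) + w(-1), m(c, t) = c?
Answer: 104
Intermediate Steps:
w(Q) = -3 + Q (w(Q) = Q - 3 = -3 + Q)
a = -52 (a = -8*6 + (-3 - 1) = -48 - 4 = -52)
a*T(3 - 5) = -52*(3 - 5) = -52*(-2) = 104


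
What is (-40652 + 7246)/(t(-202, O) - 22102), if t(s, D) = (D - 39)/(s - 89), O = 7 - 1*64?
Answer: 1620191/1071931 ≈ 1.5115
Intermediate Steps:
O = -57 (O = 7 - 64 = -57)
t(s, D) = (-39 + D)/(-89 + s)
(-40652 + 7246)/(t(-202, O) - 22102) = (-40652 + 7246)/((-39 - 57)/(-89 - 202) - 22102) = -33406/(-96/(-291) - 22102) = -33406/(-1/291*(-96) - 22102) = -33406/(32/97 - 22102) = -33406/(-2143862/97) = -33406*(-97/2143862) = 1620191/1071931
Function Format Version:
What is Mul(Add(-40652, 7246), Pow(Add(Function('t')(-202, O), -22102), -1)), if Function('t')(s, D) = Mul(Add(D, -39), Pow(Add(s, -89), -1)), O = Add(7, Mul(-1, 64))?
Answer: Rational(1620191, 1071931) ≈ 1.5115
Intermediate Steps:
O = -57 (O = Add(7, -64) = -57)
Function('t')(s, D) = Mul(Pow(Add(-89, s), -1), Add(-39, D)) (Function('t')(s, D) = Mul(Add(-39, D), Pow(Add(-89, s), -1)) = Mul(Pow(Add(-89, s), -1), Add(-39, D)))
Mul(Add(-40652, 7246), Pow(Add(Function('t')(-202, O), -22102), -1)) = Mul(Add(-40652, 7246), Pow(Add(Mul(Pow(Add(-89, -202), -1), Add(-39, -57)), -22102), -1)) = Mul(-33406, Pow(Add(Mul(Pow(-291, -1), -96), -22102), -1)) = Mul(-33406, Pow(Add(Mul(Rational(-1, 291), -96), -22102), -1)) = Mul(-33406, Pow(Add(Rational(32, 97), -22102), -1)) = Mul(-33406, Pow(Rational(-2143862, 97), -1)) = Mul(-33406, Rational(-97, 2143862)) = Rational(1620191, 1071931)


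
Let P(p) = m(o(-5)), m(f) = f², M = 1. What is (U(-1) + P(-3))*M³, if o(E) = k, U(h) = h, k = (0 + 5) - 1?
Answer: 15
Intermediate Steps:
k = 4 (k = 5 - 1 = 4)
o(E) = 4
P(p) = 16 (P(p) = 4² = 16)
(U(-1) + P(-3))*M³ = (-1 + 16)*1³ = 15*1 = 15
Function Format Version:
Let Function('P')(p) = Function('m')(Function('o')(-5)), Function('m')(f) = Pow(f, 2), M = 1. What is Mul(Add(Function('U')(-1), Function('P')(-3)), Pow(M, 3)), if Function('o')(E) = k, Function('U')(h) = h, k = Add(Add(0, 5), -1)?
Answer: 15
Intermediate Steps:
k = 4 (k = Add(5, -1) = 4)
Function('o')(E) = 4
Function('P')(p) = 16 (Function('P')(p) = Pow(4, 2) = 16)
Mul(Add(Function('U')(-1), Function('P')(-3)), Pow(M, 3)) = Mul(Add(-1, 16), Pow(1, 3)) = Mul(15, 1) = 15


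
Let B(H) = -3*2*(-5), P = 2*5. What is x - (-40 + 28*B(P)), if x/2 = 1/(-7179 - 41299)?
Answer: -19391201/24239 ≈ -800.00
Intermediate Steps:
P = 10
B(H) = 30 (B(H) = -6*(-5) = 30)
x = -1/24239 (x = 2/(-7179 - 41299) = 2/(-48478) = 2*(-1/48478) = -1/24239 ≈ -4.1256e-5)
x - (-40 + 28*B(P)) = -1/24239 - (-40 + 28*30) = -1/24239 - (-40 + 840) = -1/24239 - 1*800 = -1/24239 - 800 = -19391201/24239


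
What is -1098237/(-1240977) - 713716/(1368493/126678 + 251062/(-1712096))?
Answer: -16007794168593624233551/239010862964342357 ≈ -66975.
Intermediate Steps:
-1098237/(-1240977) - 713716/(1368493/126678 + 251062/(-1712096)) = -1098237*(-1/1240977) - 713716/(1368493*(1/126678) + 251062*(-1/1712096)) = 366079/413659 - 713716/(1368493/126678 - 125531/856048) = 366079/413659 - 713716/577796839823/54221224272 = 366079/413659 - 713716*54221224272/577796839823 = 366079/413659 - 38698555302514752/577796839823 = -16007794168593624233551/239010862964342357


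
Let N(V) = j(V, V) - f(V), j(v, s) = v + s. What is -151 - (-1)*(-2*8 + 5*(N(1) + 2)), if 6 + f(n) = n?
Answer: -122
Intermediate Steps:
j(v, s) = s + v
f(n) = -6 + n
N(V) = 6 + V (N(V) = (V + V) - (-6 + V) = 2*V + (6 - V) = 6 + V)
-151 - (-1)*(-2*8 + 5*(N(1) + 2)) = -151 - (-1)*(-2*8 + 5*((6 + 1) + 2)) = -151 - (-1)*(-16 + 5*(7 + 2)) = -151 - (-1)*(-16 + 5*9) = -151 - (-1)*(-16 + 45) = -151 - (-1)*29 = -151 - 1*(-29) = -151 + 29 = -122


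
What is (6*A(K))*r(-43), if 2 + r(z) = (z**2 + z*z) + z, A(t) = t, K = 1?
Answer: 21918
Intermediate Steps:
r(z) = -2 + z + 2*z**2 (r(z) = -2 + ((z**2 + z*z) + z) = -2 + ((z**2 + z**2) + z) = -2 + (2*z**2 + z) = -2 + (z + 2*z**2) = -2 + z + 2*z**2)
(6*A(K))*r(-43) = (6*1)*(-2 - 43 + 2*(-43)**2) = 6*(-2 - 43 + 2*1849) = 6*(-2 - 43 + 3698) = 6*3653 = 21918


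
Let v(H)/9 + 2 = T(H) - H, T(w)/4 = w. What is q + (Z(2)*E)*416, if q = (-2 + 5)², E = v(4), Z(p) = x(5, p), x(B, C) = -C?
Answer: -74871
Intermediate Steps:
T(w) = 4*w
Z(p) = -p
v(H) = -18 + 27*H (v(H) = -18 + 9*(4*H - H) = -18 + 9*(3*H) = -18 + 27*H)
E = 90 (E = -18 + 27*4 = -18 + 108 = 90)
q = 9 (q = 3² = 9)
q + (Z(2)*E)*416 = 9 + (-1*2*90)*416 = 9 - 2*90*416 = 9 - 180*416 = 9 - 74880 = -74871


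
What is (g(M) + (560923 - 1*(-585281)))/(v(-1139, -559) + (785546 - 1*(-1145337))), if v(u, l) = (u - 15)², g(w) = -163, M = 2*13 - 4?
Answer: 1146041/3262599 ≈ 0.35127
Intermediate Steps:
M = 22 (M = 26 - 4 = 22)
v(u, l) = (-15 + u)²
(g(M) + (560923 - 1*(-585281)))/(v(-1139, -559) + (785546 - 1*(-1145337))) = (-163 + (560923 - 1*(-585281)))/((-15 - 1139)² + (785546 - 1*(-1145337))) = (-163 + (560923 + 585281))/((-1154)² + (785546 + 1145337)) = (-163 + 1146204)/(1331716 + 1930883) = 1146041/3262599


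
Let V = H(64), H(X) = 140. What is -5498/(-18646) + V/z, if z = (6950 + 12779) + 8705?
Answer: 5676449/18935013 ≈ 0.29979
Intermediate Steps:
V = 140
z = 28434 (z = 19729 + 8705 = 28434)
-5498/(-18646) + V/z = -5498/(-18646) + 140/28434 = -5498*(-1/18646) + 140*(1/28434) = 2749/9323 + 10/2031 = 5676449/18935013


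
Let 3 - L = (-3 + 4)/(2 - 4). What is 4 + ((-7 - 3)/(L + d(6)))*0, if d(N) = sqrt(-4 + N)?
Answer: 4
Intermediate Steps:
L = 7/2 (L = 3 - (-3 + 4)/(2 - 4) = 3 - 1/(-2) = 3 - (-1)/2 = 3 - 1*(-1/2) = 3 + 1/2 = 7/2 ≈ 3.5000)
4 + ((-7 - 3)/(L + d(6)))*0 = 4 + ((-7 - 3)/(7/2 + sqrt(-4 + 6)))*0 = 4 - 10/(7/2 + sqrt(2))*0 = 4 + 0 = 4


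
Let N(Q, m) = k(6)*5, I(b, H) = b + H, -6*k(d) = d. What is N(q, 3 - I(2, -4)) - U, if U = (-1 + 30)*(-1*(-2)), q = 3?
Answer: -63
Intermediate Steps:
k(d) = -d/6
I(b, H) = H + b
U = 58 (U = 29*2 = 58)
N(Q, m) = -5 (N(Q, m) = -⅙*6*5 = -1*5 = -5)
N(q, 3 - I(2, -4)) - U = -5 - 1*58 = -5 - 58 = -63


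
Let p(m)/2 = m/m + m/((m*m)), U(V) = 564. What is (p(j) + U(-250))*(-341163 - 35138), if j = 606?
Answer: -64535245199/303 ≈ -2.1299e+8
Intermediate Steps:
p(m) = 2 + 2/m (p(m) = 2*(m/m + m/((m*m))) = 2*(1 + m/(m²)) = 2*(1 + m/m²) = 2*(1 + 1/m) = 2 + 2/m)
(p(j) + U(-250))*(-341163 - 35138) = ((2 + 2/606) + 564)*(-341163 - 35138) = ((2 + 2*(1/606)) + 564)*(-376301) = ((2 + 1/303) + 564)*(-376301) = (607/303 + 564)*(-376301) = (171499/303)*(-376301) = -64535245199/303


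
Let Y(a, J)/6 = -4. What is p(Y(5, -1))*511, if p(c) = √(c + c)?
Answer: 2044*I*√3 ≈ 3540.3*I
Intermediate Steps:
Y(a, J) = -24 (Y(a, J) = 6*(-4) = -24)
p(c) = √2*√c (p(c) = √(2*c) = √2*√c)
p(Y(5, -1))*511 = (√2*√(-24))*511 = (√2*(2*I*√6))*511 = (4*I*√3)*511 = 2044*I*√3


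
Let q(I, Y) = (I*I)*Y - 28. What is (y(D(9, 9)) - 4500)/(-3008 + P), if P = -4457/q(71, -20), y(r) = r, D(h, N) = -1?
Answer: 453916848/303346327 ≈ 1.4964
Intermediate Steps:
q(I, Y) = -28 + Y*I² (q(I, Y) = I²*Y - 28 = Y*I² - 28 = -28 + Y*I²)
P = 4457/100848 (P = -4457/(-28 - 20*71²) = -4457/(-28 - 20*5041) = -4457/(-28 - 100820) = -4457/(-100848) = -4457*(-1/100848) = 4457/100848 ≈ 0.044195)
(y(D(9, 9)) - 4500)/(-3008 + P) = (-1 - 4500)/(-3008 + 4457/100848) = -4501/(-303346327/100848) = -4501*(-100848/303346327) = 453916848/303346327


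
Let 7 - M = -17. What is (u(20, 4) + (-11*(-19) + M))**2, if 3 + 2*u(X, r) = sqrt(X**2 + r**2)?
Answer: 214785/4 + 926*sqrt(26) ≈ 58418.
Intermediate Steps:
M = 24 (M = 7 - 1*(-17) = 7 + 17 = 24)
u(X, r) = -3/2 + sqrt(X**2 + r**2)/2
(u(20, 4) + (-11*(-19) + M))**2 = ((-3/2 + sqrt(20**2 + 4**2)/2) + (-11*(-19) + 24))**2 = ((-3/2 + sqrt(400 + 16)/2) + (209 + 24))**2 = ((-3/2 + sqrt(416)/2) + 233)**2 = ((-3/2 + (4*sqrt(26))/2) + 233)**2 = ((-3/2 + 2*sqrt(26)) + 233)**2 = (463/2 + 2*sqrt(26))**2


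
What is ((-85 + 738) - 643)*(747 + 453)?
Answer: 12000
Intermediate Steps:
((-85 + 738) - 643)*(747 + 453) = (653 - 643)*1200 = 10*1200 = 12000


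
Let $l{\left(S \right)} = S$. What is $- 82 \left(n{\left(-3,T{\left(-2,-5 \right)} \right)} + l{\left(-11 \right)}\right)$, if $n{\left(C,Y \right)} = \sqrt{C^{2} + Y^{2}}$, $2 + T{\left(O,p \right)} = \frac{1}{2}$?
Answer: $902 - 123 \sqrt{5} \approx 626.96$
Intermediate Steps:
$T{\left(O,p \right)} = - \frac{3}{2}$ ($T{\left(O,p \right)} = -2 + \frac{1}{2} = - \frac{3}{2}$)
$- 82 \left(n{\left(-3,T{\left(-2,-5 \right)} \right)} + l{\left(-11 \right)}\right) = - 82 \left(\sqrt{\left(-3\right)^{2} + \left(- \frac{3}{2}\right)^{2}} - 11\right) = - 82 \left(\sqrt{9 + \frac{9}{4}} - 11\right) = - 82 \left(\sqrt{\frac{45}{4}} - 11\right) = - 82 \left(\frac{3 \sqrt{5}}{2} - 11\right) = - 82 \left(-11 + \frac{3 \sqrt{5}}{2}\right) = 902 - 123 \sqrt{5}$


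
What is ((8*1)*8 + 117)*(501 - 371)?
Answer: 23530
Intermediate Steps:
((8*1)*8 + 117)*(501 - 371) = (8*8 + 117)*130 = (64 + 117)*130 = 181*130 = 23530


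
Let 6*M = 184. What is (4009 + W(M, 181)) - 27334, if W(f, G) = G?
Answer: -23144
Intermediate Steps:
M = 92/3 (M = (⅙)*184 = 92/3 ≈ 30.667)
(4009 + W(M, 181)) - 27334 = (4009 + 181) - 27334 = 4190 - 27334 = -23144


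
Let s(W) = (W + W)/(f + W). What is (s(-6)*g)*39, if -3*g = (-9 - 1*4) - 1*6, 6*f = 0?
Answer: 494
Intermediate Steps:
f = 0 (f = (1/6)*0 = 0)
g = 19/3 (g = -((-9 - 1*4) - 1*6)/3 = -((-9 - 4) - 6)/3 = -(-13 - 6)/3 = -1/3*(-19) = 19/3 ≈ 6.3333)
s(W) = 2 (s(W) = (W + W)/(0 + W) = (2*W)/W = 2)
(s(-6)*g)*39 = (2*(19/3))*39 = (38/3)*39 = 494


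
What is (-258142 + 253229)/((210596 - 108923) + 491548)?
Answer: -4913/593221 ≈ -0.0082819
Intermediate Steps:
(-258142 + 253229)/((210596 - 108923) + 491548) = -4913/(101673 + 491548) = -4913/593221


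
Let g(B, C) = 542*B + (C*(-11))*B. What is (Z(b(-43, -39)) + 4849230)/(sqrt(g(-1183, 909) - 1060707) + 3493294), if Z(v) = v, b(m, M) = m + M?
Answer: 2117437451689/1525386605439 - 1212287*sqrt(2531731)/1525386605439 ≈ 1.3869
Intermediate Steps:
b(m, M) = M + m
g(B, C) = 542*B - 11*B*C (g(B, C) = 542*B + (-11*C)*B = 542*B - 11*B*C)
(Z(b(-43, -39)) + 4849230)/(sqrt(g(-1183, 909) - 1060707) + 3493294) = ((-39 - 43) + 4849230)/(sqrt(-1183*(542 - 11*909) - 1060707) + 3493294) = (-82 + 4849230)/(sqrt(-1183*(542 - 9999) - 1060707) + 3493294) = 4849148/(sqrt(-1183*(-9457) - 1060707) + 3493294) = 4849148/(sqrt(11187631 - 1060707) + 3493294) = 4849148/(sqrt(10126924) + 3493294) = 4849148/(2*sqrt(2531731) + 3493294) = 4849148/(3493294 + 2*sqrt(2531731))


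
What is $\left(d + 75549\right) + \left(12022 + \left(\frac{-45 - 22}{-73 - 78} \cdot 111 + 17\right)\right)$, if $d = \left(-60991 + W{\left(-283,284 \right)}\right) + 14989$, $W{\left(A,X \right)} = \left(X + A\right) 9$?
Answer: $\frac{6288282}{151} \approx 41644.0$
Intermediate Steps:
$W{\left(A,X \right)} = 9 A + 9 X$ ($W{\left(A,X \right)} = \left(A + X\right) 9 = 9 A + 9 X$)
$d = -45993$ ($d = \left(-60991 + \left(9 \left(-283\right) + 9 \cdot 284\right)\right) + 14989 = \left(-60991 + \left(-2547 + 2556\right)\right) + 14989 = \left(-60991 + 9\right) + 14989 = -60982 + 14989 = -45993$)
$\left(d + 75549\right) + \left(12022 + \left(\frac{-45 - 22}{-73 - 78} \cdot 111 + 17\right)\right) = \left(-45993 + 75549\right) + \left(12022 + \left(\frac{-45 - 22}{-73 - 78} \cdot 111 + 17\right)\right) = 29556 + \left(12022 + \left(- \frac{67}{-151} \cdot 111 + 17\right)\right) = 29556 + \left(12022 + \left(\left(-67\right) \left(- \frac{1}{151}\right) 111 + 17\right)\right) = 29556 + \left(12022 + \left(\frac{67}{151} \cdot 111 + 17\right)\right) = 29556 + \left(12022 + \left(\frac{7437}{151} + 17\right)\right) = 29556 + \left(12022 + \frac{10004}{151}\right) = 29556 + \frac{1825326}{151} = \frac{6288282}{151}$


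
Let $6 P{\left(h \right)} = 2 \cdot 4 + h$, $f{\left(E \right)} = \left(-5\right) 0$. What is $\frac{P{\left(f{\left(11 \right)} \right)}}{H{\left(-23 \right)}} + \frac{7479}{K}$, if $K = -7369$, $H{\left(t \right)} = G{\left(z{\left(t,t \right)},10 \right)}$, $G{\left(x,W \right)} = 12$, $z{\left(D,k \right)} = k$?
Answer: $- \frac{59942}{66321} \approx -0.90382$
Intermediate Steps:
$f{\left(E \right)} = 0$
$P{\left(h \right)} = \frac{4}{3} + \frac{h}{6}$ ($P{\left(h \right)} = \frac{2 \cdot 4 + h}{6} = \frac{8 + h}{6} = \frac{4}{3} + \frac{h}{6}$)
$H{\left(t \right)} = 12$
$\frac{P{\left(f{\left(11 \right)} \right)}}{H{\left(-23 \right)}} + \frac{7479}{K} = \frac{\frac{4}{3} + \frac{1}{6} \cdot 0}{12} + \frac{7479}{-7369} = \left(\frac{4}{3} + 0\right) \frac{1}{12} + 7479 \left(- \frac{1}{7369}\right) = \frac{4}{3} \cdot \frac{1}{12} - \frac{7479}{7369} = \frac{1}{9} - \frac{7479}{7369} = - \frac{59942}{66321}$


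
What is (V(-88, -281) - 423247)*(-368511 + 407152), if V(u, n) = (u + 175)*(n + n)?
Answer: -18244000381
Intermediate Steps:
V(u, n) = 2*n*(175 + u) (V(u, n) = (175 + u)*(2*n) = 2*n*(175 + u))
(V(-88, -281) - 423247)*(-368511 + 407152) = (2*(-281)*(175 - 88) - 423247)*(-368511 + 407152) = (2*(-281)*87 - 423247)*38641 = (-48894 - 423247)*38641 = -472141*38641 = -18244000381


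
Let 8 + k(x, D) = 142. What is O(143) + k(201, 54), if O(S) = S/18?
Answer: 2555/18 ≈ 141.94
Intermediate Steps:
O(S) = S/18 (O(S) = S*(1/18) = S/18)
k(x, D) = 134 (k(x, D) = -8 + 142 = 134)
O(143) + k(201, 54) = (1/18)*143 + 134 = 143/18 + 134 = 2555/18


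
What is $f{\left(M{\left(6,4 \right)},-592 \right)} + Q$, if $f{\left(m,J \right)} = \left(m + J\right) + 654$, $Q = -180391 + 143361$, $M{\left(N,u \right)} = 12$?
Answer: $-36956$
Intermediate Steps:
$Q = -37030$
$f{\left(m,J \right)} = 654 + J + m$ ($f{\left(m,J \right)} = \left(J + m\right) + 654 = 654 + J + m$)
$f{\left(M{\left(6,4 \right)},-592 \right)} + Q = \left(654 - 592 + 12\right) - 37030 = 74 - 37030 = -36956$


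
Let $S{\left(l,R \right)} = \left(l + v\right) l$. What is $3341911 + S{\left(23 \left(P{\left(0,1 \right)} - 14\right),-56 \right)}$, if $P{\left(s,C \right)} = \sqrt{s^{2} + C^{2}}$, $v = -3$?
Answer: $3432209$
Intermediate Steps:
$P{\left(s,C \right)} = \sqrt{C^{2} + s^{2}}$
$S{\left(l,R \right)} = l \left(-3 + l\right)$ ($S{\left(l,R \right)} = \left(l - 3\right) l = \left(-3 + l\right) l = l \left(-3 + l\right)$)
$3341911 + S{\left(23 \left(P{\left(0,1 \right)} - 14\right),-56 \right)} = 3341911 + 23 \left(\sqrt{1^{2} + 0^{2}} - 14\right) \left(-3 + 23 \left(\sqrt{1^{2} + 0^{2}} - 14\right)\right) = 3341911 + 23 \left(\sqrt{1 + 0} - 14\right) \left(-3 + 23 \left(\sqrt{1 + 0} - 14\right)\right) = 3341911 + 23 \left(\sqrt{1} - 14\right) \left(-3 + 23 \left(\sqrt{1} - 14\right)\right) = 3341911 + 23 \left(1 - 14\right) \left(-3 + 23 \left(1 - 14\right)\right) = 3341911 + 23 \left(-13\right) \left(-3 + 23 \left(-13\right)\right) = 3341911 - 299 \left(-3 - 299\right) = 3341911 - -90298 = 3341911 + 90298 = 3432209$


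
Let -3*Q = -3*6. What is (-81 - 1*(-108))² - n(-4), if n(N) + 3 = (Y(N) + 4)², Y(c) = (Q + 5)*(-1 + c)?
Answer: -1869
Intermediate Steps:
Q = 6 (Q = -(-1)*6 = -⅓*(-18) = 6)
Y(c) = -11 + 11*c (Y(c) = (6 + 5)*(-1 + c) = 11*(-1 + c) = -11 + 11*c)
n(N) = -3 + (-7 + 11*N)² (n(N) = -3 + ((-11 + 11*N) + 4)² = -3 + (-7 + 11*N)²)
(-81 - 1*(-108))² - n(-4) = (-81 - 1*(-108))² - (-3 + (-7 + 11*(-4))²) = (-81 + 108)² - (-3 + (-7 - 44)²) = 27² - (-3 + (-51)²) = 729 - (-3 + 2601) = 729 - 1*2598 = 729 - 2598 = -1869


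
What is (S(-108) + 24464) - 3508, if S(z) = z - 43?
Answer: 20805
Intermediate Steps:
S(z) = -43 + z
(S(-108) + 24464) - 3508 = ((-43 - 108) + 24464) - 3508 = (-151 + 24464) - 3508 = 24313 - 3508 = 20805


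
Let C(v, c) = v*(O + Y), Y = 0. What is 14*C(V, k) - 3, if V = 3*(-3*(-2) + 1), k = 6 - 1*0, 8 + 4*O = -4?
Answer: -885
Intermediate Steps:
O = -3 (O = -2 + (1/4)*(-4) = -2 - 1 = -3)
k = 6 (k = 6 + 0 = 6)
V = 21 (V = 3*(6 + 1) = 3*7 = 21)
C(v, c) = -3*v (C(v, c) = v*(-3 + 0) = v*(-3) = -3*v)
14*C(V, k) - 3 = 14*(-3*21) - 3 = 14*(-63) - 3 = -882 - 3 = -885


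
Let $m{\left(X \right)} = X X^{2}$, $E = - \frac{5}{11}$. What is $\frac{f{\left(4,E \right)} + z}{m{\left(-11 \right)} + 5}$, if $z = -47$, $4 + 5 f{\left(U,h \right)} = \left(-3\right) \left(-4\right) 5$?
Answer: $\frac{179}{6630} \approx 0.026998$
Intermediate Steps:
$E = - \frac{5}{11}$ ($E = \left(-5\right) \frac{1}{11} = - \frac{5}{11} \approx -0.45455$)
$f{\left(U,h \right)} = \frac{56}{5}$ ($f{\left(U,h \right)} = - \frac{4}{5} + \frac{\left(-3\right) \left(-4\right) 5}{5} = - \frac{4}{5} + \frac{12 \cdot 5}{5} = - \frac{4}{5} + \frac{1}{5} \cdot 60 = - \frac{4}{5} + 12 = \frac{56}{5}$)
$m{\left(X \right)} = X^{3}$
$\frac{f{\left(4,E \right)} + z}{m{\left(-11 \right)} + 5} = \frac{\frac{56}{5} - 47}{\left(-11\right)^{3} + 5} = \frac{1}{-1331 + 5} \left(- \frac{179}{5}\right) = \frac{1}{-1326} \left(- \frac{179}{5}\right) = \left(- \frac{1}{1326}\right) \left(- \frac{179}{5}\right) = \frac{179}{6630}$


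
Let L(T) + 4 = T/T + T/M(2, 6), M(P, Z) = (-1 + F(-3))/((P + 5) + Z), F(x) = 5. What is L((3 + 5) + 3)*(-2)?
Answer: -131/2 ≈ -65.500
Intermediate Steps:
M(P, Z) = 4/(5 + P + Z) (M(P, Z) = (-1 + 5)/((P + 5) + Z) = 4/((5 + P) + Z) = 4/(5 + P + Z))
L(T) = -3 + 13*T/4 (L(T) = -4 + (T/T + T/((4/(5 + 2 + 6)))) = -4 + (1 + T/((4/13))) = -4 + (1 + T/((4*(1/13)))) = -4 + (1 + T/(4/13)) = -4 + (1 + T*(13/4)) = -4 + (1 + 13*T/4) = -3 + 13*T/4)
L((3 + 5) + 3)*(-2) = (-3 + 13*((3 + 5) + 3)/4)*(-2) = (-3 + 13*(8 + 3)/4)*(-2) = (-3 + (13/4)*11)*(-2) = (-3 + 143/4)*(-2) = (131/4)*(-2) = -131/2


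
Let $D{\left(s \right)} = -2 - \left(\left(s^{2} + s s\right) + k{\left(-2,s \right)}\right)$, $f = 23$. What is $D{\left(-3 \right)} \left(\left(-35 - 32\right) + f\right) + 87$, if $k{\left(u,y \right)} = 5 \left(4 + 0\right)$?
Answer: $1847$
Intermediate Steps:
$k{\left(u,y \right)} = 20$ ($k{\left(u,y \right)} = 5 \cdot 4 = 20$)
$D{\left(s \right)} = -22 - 2 s^{2}$ ($D{\left(s \right)} = -2 - \left(\left(s^{2} + s s\right) + 20\right) = -2 - \left(\left(s^{2} + s^{2}\right) + 20\right) = -2 - \left(2 s^{2} + 20\right) = -2 - \left(20 + 2 s^{2}\right) = -22 - 2 s^{2}$)
$D{\left(-3 \right)} \left(\left(-35 - 32\right) + f\right) + 87 = \left(-22 - 2 \left(-3\right)^{2}\right) \left(\left(-35 - 32\right) + 23\right) + 87 = \left(-22 - 18\right) \left(-67 + 23\right) + 87 = \left(-22 - 18\right) \left(-44\right) + 87 = \left(-40\right) \left(-44\right) + 87 = 1760 + 87 = 1847$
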